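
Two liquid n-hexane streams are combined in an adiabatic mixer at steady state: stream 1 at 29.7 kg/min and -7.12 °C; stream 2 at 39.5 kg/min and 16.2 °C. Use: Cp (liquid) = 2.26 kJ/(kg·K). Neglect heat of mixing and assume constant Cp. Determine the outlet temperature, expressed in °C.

T_out = 6.19 °C

No heat crosses the boundary, so H_out = H_in.
T_out = Σ ṁᵢCp,ᵢTᵢ / Σ ṁᵢCp,ᵢ
      = 968.27 / 156.39 = 6.1913 °C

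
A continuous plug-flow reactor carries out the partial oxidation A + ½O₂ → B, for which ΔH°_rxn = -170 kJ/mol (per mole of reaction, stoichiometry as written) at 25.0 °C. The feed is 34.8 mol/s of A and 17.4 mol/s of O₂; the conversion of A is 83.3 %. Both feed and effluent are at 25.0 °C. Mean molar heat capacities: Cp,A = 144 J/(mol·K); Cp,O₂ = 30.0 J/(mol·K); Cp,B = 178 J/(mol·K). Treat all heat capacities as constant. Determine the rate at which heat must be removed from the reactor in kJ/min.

Extent of reaction ξ = 0.833 × 34.8 = 28.988 mol/s
Reaction term: ξ·ΔH°_rxn = 28.988 × -170 = -4928 kJ/s
Q = ΔH = -4928 kJ/s = -4928 kW
Heat removed = 295680 kJ/min

Q_out = 296000 kJ/min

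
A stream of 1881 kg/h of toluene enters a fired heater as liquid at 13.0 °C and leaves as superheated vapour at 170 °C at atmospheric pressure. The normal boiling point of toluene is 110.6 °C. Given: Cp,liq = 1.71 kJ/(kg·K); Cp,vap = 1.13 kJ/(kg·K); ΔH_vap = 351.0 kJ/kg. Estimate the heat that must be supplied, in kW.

Q = 306 kW

liquid 13.0→110.6 °C: 166.9 kJ/kg
vaporisation at 110.6 °C: 351 kJ/kg
vapour 110.6→170 °C: 67.122 kJ/kg
Δh = 166.9 + 351 + 67.122 = 585.02 kJ/kg
Q = ṁ·Δh = 1881 kg/h × 585.02 kJ/kg = 1.1004e+06 kJ/h
|Q| = 305.67 kW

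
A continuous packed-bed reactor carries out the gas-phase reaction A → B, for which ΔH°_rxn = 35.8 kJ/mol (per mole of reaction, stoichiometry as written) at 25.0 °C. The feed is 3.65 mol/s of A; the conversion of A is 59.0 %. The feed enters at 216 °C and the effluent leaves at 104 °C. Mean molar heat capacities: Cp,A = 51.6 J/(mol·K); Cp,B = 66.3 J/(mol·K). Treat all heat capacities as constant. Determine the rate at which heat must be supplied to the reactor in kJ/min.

Extent of reaction ξ = 0.590 × 3.65 = 2.1535 mol/s
Reaction term: ξ·ΔH°_rxn = 2.1535 × 35.8 = 77.095 kJ/s
Sensible, feed 216→25 °C: -35.973 kJ/s
Outlet flows (mol/s): A 1.4965, B 2.1535
Sensible, products 25→104 °C: 17.38 kJ/s
Q = ΔH = 58.502 kJ/s = 58.502 kW
Heat supplied = 3510.1 kJ/min

Q_in = 3510 kJ/min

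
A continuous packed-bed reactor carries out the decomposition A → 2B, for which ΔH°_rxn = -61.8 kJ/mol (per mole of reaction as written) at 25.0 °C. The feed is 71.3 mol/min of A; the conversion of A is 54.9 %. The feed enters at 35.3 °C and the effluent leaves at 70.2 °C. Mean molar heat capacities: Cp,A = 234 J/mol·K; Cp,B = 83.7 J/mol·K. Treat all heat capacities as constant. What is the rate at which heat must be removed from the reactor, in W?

Extent of reaction ξ = 0.549 × 71.3 = 39.144 mol/min
Reaction term: ξ·ΔH°_rxn = 39.144 × -61.8 = -2419.1 kJ/min
Sensible, feed 35.3→25 °C: -171.85 kJ/min
Outlet flows (mol/min): A 32.156, B 78.287
Sensible, products 25→70.2 °C: 636.29 kJ/min
Q = ΔH = -1954.6 kJ/min = -32.577 kW
Heat removed = 32577 W

Q_out = 32600 W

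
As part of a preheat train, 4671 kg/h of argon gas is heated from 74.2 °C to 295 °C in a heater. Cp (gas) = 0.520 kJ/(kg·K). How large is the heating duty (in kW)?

Q = ṁ·Cp·ΔT = 4671 × 0.520 × (295 − 74.2) = 536310 kJ/h
Converting: 536310 / 3600 s = 148.97 kW

Q = 149 kW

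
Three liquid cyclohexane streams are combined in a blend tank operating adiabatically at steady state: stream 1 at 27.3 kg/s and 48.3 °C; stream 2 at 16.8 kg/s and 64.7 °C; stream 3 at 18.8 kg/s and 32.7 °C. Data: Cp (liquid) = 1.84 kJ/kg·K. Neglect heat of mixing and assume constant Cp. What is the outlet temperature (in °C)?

No heat crosses the boundary, so H_out = H_in.
T_out = Σ ṁᵢCp,ᵢTᵢ / Σ ṁᵢCp,ᵢ
      = 5557.4 / 115.74 = 48.018 °C

T_out = 48.0 °C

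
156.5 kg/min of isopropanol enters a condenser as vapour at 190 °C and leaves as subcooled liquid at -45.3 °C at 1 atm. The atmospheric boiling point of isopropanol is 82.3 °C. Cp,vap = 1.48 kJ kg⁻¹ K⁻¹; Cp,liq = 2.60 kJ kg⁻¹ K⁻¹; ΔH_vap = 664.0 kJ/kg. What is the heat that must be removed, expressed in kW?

vapour 190→82.3 °C: -159.4 kJ/kg
condensation at 82.3 °C: -664 kJ/kg
liquid 82.3→-45.3 °C: -331.76 kJ/kg
Δh = -159.4 + -664 + -331.76 = -1155.2 kJ/kg
Q = ṁ·Δh = 156.5 kg/min × -1155.2 kJ/kg = -180780 kJ/min
|Q| = 3013 kW

Q_c = 3010 kW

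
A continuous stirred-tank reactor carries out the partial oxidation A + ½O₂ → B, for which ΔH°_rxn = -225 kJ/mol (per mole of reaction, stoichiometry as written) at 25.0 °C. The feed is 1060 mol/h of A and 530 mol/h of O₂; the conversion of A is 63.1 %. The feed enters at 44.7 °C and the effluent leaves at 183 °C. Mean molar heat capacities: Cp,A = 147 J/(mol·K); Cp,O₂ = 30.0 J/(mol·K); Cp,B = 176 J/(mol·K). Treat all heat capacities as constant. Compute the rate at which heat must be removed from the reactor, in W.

Q_out = 34800 W

Extent of reaction ξ = 0.631 × 1060 = 668.86 mol/h
Reaction term: ξ·ΔH°_rxn = 668.86 × -225 = -150490 kJ/h
Sensible, feed 44.7→25 °C: -3382.9 kJ/h
Outlet flows (mol/h): A 391.14, O₂ 195.57, B 668.86
Sensible, products 25→183 °C: 28611 kJ/h
Q = ΔH = -125270 kJ/h = -34.796 kW
Heat removed = 34796 W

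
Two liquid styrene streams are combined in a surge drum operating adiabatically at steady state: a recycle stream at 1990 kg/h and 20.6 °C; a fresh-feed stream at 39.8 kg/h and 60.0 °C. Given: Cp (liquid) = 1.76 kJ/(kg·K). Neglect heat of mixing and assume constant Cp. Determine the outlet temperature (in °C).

T_out = 21.4 °C

Energy balance with Q = 0: Σ ṁᵢCp,ᵢ(T_out − Tᵢ) = 0
T_out = Σ ṁᵢCp,ᵢTᵢ / Σ ṁᵢCp,ᵢ
      = 76352 / 3572.4 = 21.373 °C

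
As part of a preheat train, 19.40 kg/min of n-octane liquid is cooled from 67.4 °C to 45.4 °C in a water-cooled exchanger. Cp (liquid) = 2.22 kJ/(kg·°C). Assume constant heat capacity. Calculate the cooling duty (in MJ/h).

Q_c = 56.8 MJ/h

Q = ṁ·Cp·ΔT = 19.40 × 2.22 × (45.4 − 67.4) = -947.5 kJ/min
Converting: 947.5 / 60 s = 15.792 kW
Cooling duty = 56.85 MJ/h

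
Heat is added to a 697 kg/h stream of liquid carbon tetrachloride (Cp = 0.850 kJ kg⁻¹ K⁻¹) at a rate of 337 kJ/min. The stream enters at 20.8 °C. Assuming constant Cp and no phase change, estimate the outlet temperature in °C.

Q = 337 kJ/min = 20220 kJ/h
ΔT = Q/(ṁ·Cp) = 20220/(697×0.850) = 34.129 K
T_out = 20.8 + 34.129 = 54.929 °C

T_out = 54.9 °C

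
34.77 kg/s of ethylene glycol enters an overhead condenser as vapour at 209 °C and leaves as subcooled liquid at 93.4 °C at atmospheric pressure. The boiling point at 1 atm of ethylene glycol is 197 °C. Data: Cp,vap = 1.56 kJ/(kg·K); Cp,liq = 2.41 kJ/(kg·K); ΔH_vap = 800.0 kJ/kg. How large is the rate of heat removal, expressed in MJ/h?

vapour 209→197 °C: -18.72 kJ/kg
condensation at 197 °C: -800 kJ/kg
liquid 197→93.4 °C: -249.68 kJ/kg
Δh = -18.72 + -800 + -249.68 = -1068.4 kJ/kg
Q = ṁ·Δh = 34.77 kg/s × -1068.4 kJ/kg = -37148 kJ/s
|Q| = 37148 kW = 133730 MJ/h

Q_c = 134000 MJ/h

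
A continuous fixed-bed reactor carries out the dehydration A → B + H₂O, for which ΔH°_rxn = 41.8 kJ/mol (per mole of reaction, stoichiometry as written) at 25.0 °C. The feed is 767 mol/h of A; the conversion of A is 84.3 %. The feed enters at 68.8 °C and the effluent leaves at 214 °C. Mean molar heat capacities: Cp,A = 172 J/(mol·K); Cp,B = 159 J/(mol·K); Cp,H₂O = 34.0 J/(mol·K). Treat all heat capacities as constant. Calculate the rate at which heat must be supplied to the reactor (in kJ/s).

Q_in = 13.5 kJ/s

Extent of reaction ξ = 0.843 × 767 = 646.58 mol/h
Reaction term: ξ·ΔH°_rxn = 646.58 × 41.8 = 27027 kJ/h
Sensible, feed 68.8→25 °C: -5778.3 kJ/h
Outlet flows (mol/h): A 120.42, B 646.58, H₂O 646.58
Sensible, products 25→214 °C: 27500 kJ/h
Q = ΔH = 48749 kJ/h = 13.541 kW
Heat supplied = 13.541 kJ/s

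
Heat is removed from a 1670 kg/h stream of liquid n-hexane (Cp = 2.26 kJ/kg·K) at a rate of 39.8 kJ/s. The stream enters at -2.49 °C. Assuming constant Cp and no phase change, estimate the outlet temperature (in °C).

Q = 39.8 kJ/s = 143280 kJ/h
ΔT = Q/(ṁ·Cp) = 143280/(1670×2.26) = 37.963 K
T_out = -2.49 − 37.963 = -40.453 °C

T_out = -40.5 °C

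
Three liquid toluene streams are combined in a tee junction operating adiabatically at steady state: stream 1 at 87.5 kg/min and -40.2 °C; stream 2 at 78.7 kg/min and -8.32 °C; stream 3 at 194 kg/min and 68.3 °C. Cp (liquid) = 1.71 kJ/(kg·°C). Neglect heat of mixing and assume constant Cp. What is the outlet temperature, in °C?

T_out = 25.2 °C

Adiabatic, steady state ⇒ Σ ṁᵢCp,ᵢ(T_out − Tᵢ) = 0
T_out = Σ ṁᵢCp,ᵢTᵢ / Σ ṁᵢCp,ᵢ
      = 15523 / 615.94 = 25.202 °C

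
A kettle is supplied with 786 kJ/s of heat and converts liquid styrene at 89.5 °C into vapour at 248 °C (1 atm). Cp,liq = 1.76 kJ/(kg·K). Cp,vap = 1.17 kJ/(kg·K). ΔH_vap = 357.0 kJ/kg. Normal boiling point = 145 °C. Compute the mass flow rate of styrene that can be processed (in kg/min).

ṁ = 82.0 kg/min

Δh = 1.76×(145−89.5) + 357.0 + 1.17×(248−145) = 575.19 kJ/kg
Q = 786 kJ/s = 786 kJ/s = 47160 kJ/min
ṁ = Q/Δh = 47160 / 575.19 = 81.99 kg/min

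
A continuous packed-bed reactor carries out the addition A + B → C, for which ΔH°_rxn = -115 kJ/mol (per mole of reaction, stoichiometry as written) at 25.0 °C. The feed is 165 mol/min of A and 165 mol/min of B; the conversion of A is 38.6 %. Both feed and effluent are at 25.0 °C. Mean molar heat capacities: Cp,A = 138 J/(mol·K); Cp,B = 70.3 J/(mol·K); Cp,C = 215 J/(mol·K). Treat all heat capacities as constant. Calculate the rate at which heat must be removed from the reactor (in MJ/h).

Extent of reaction ξ = 0.386 × 165 = 63.69 mol/min
Reaction term: ξ·ΔH°_rxn = 63.69 × -115 = -7324.4 kJ/min
Q = ΔH = -7324.4 kJ/min = -122.07 kW
Heat removed = 439.46 MJ/h

Q_out = 439 MJ/h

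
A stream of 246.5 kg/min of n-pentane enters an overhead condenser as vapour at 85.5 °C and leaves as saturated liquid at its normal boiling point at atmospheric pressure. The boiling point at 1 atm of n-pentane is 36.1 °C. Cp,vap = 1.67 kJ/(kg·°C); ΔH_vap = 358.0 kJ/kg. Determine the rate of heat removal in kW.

vapour 85.5→36.1 °C: -82.498 kJ/kg
condensation at 36.1 °C: -358 kJ/kg
Δh = -82.498 + -358 = -440.5 kJ/kg
Q = ṁ·Δh = 246.5 kg/min × -440.5 kJ/kg = -108580 kJ/min
|Q| = 1809.7 kW

Q_c = 1810 kW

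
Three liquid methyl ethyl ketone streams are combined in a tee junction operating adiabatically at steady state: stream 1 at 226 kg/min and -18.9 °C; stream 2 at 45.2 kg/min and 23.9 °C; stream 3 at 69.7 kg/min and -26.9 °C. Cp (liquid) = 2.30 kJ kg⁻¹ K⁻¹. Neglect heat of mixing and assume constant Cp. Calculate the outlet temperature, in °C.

T_out = -14.9 °C

Energy balance with Q = 0: Σ ṁᵢCp,ᵢ(T_out − Tᵢ) = 0
Σ ṁᵢCp,ᵢTᵢ = 226×2.30×-18.9 + 45.2×2.30×23.9 + 69.7×2.30×-26.9 = -11652
Σ ṁᵢCp,ᵢ = 226×2.30 + 45.2×2.30 + 69.7×2.30 = 784.07
T_out = -11652 / 784.07 = -14.861 °C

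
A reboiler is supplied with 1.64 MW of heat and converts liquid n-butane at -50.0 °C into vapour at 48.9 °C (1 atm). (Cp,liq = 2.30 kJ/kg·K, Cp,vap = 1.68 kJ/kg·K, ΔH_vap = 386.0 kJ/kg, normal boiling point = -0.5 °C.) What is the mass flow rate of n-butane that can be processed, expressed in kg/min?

ṁ = 169 kg/min

Δh = 2.30×(-0.5−-50.0) + 386.0 + 1.68×(48.9−-0.5) = 582.84 kJ/kg
Q = 1.64 MW = 1640 kJ/s = 98400 kJ/min
ṁ = Q/Δh = 98400 / 582.84 = 168.83 kg/min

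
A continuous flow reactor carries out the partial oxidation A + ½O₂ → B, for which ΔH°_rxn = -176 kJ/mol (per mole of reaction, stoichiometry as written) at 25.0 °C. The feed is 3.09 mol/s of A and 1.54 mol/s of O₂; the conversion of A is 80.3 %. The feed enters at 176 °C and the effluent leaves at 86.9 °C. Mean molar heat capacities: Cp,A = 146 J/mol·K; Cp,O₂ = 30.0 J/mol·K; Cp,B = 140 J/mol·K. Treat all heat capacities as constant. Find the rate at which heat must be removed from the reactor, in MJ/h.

Extent of reaction ξ = 0.803 × 3.09 = 2.4813 mol/s
Reaction term: ξ·ΔH°_rxn = 2.4813 × -176 = -436.7 kJ/s
Sensible, feed 176→25 °C: -75.098 kJ/s
Outlet flows (mol/s): A 0.60873, O₂ 0.29937, B 2.4813
Sensible, products 25→86.9 °C: 27.56 kJ/s
Q = ΔH = -484.24 kJ/s = -484.24 kW
Heat removed = 1743.3 MJ/h

Q_out = 1740 MJ/h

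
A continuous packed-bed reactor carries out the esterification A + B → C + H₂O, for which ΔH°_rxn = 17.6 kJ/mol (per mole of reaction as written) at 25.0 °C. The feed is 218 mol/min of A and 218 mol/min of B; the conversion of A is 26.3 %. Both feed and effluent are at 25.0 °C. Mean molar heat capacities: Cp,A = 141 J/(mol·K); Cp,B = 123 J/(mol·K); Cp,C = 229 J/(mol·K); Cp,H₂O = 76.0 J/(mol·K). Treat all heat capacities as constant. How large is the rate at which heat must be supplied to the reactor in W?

Q_in = 16800 W

Extent of reaction ξ = 0.263 × 218 = 57.334 mol/min
Reaction term: ξ·ΔH°_rxn = 57.334 × 17.6 = 1009.1 kJ/min
Q = ΔH = 1009.1 kJ/min = 16.818 kW
Heat supplied = 16818 W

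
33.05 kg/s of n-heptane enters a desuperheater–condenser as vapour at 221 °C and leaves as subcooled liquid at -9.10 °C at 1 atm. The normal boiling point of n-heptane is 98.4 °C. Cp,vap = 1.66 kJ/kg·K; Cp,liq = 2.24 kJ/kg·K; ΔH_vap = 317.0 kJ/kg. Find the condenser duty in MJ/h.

vapour 221→98.4 °C: -203.52 kJ/kg
condensation at 98.4 °C: -317 kJ/kg
liquid 98.4→-9.10 °C: -240.8 kJ/kg
Δh = -203.52 + -317 + -240.8 = -761.32 kJ/kg
Q = ṁ·Δh = 33.05 kg/s × -761.32 kJ/kg = -25161 kJ/s
|Q| = 25161 kW = 90581 MJ/h

Q_c = 90600 MJ/h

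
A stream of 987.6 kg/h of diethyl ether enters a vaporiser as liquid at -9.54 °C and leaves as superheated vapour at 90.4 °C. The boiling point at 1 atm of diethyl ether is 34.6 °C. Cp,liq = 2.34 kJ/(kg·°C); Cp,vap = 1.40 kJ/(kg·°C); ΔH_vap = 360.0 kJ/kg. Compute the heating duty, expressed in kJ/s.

Q = 149 kJ/s

liquid -9.54→34.6 °C: 103.29 kJ/kg
vaporisation at 34.6 °C: 360 kJ/kg
vapour 34.6→90.4 °C: 78.12 kJ/kg
Δh = 103.29 + 360 + 78.12 = 541.41 kJ/kg
Q = ṁ·Δh = 987.6 kg/h × 541.41 kJ/kg = 534690 kJ/h
|Q| = 148.53 kW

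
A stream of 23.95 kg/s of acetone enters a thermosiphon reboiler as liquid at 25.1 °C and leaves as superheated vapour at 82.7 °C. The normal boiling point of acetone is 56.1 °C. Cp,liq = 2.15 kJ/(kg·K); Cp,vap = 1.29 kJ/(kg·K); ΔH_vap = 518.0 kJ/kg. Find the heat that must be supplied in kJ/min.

liquid 25.1→56.1 °C: 66.65 kJ/kg
vaporisation at 56.1 °C: 518 kJ/kg
vapour 56.1→82.7 °C: 34.314 kJ/kg
Δh = 66.65 + 518 + 34.314 = 618.96 kJ/kg
Q = ṁ·Δh = 23.95 kg/s × 618.96 kJ/kg = 14824 kJ/s
|Q| = 14824 kW = 889450 kJ/min

Q = 889000 kJ/min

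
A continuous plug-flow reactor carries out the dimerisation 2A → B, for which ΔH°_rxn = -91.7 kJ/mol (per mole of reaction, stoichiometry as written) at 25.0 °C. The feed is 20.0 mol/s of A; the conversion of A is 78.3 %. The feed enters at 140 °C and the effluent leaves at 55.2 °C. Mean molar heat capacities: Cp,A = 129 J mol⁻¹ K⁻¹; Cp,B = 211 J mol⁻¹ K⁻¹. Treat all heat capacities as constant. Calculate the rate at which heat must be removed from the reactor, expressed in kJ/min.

Q_out = 56900 kJ/min

Extent of reaction ξ = 0.783 × 20.0 / 2 = 7.83 mol/s
Reaction term: ξ·ΔH°_rxn = 7.83 × -91.7 = -718.01 kJ/s
Sensible, feed 140→25 °C: -296.7 kJ/s
Outlet flows (mol/s): A 4.34, B 7.83
Sensible, products 25→55.2 °C: 66.802 kJ/s
Q = ΔH = -947.91 kJ/s = -947.91 kW
Heat removed = 56875 kJ/min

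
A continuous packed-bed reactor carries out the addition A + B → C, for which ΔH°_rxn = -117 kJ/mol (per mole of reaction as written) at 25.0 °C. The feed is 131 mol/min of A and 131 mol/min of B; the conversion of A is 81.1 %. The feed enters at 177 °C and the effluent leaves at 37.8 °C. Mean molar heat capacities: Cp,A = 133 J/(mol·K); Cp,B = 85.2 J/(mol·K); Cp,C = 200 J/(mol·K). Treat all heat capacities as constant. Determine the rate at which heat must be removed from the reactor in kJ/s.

Q_out = 274 kJ/s

Extent of reaction ξ = 0.811 × 131 = 106.24 mol/min
Reaction term: ξ·ΔH°_rxn = 106.24 × -117 = -12430 kJ/min
Sensible, feed 177→25 °C: -4344.8 kJ/min
Outlet flows (mol/min): A 24.759, B 24.759, C 106.24
Sensible, products 25→37.8 °C: 341.13 kJ/min
Q = ΔH = -16434 kJ/min = -273.9 kW
Heat removed = 273.9 kJ/s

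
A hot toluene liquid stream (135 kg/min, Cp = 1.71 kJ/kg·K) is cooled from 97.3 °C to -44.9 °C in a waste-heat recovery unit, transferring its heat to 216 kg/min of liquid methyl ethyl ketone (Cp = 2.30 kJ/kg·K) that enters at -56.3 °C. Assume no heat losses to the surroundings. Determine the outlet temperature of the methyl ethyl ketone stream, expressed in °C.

Heat released by hot stream: Q = 135 × 1.71 × (97.3 − -44.9) = 32827 kJ/min
Energy balance on cold side (adiabatic exchanger): Q = ṁ_c·Cp_c·(T_c,out − T_c,in)
T_c,out = -56.3 + 32827/(216 × 2.30) = 9.7766 °C

T_c,out = 9.78 °C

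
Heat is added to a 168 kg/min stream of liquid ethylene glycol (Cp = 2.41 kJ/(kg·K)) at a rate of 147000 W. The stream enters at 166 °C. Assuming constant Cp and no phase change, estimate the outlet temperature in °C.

T_out = 188 °C

Q = 147000 W = 8820 kJ/min
ΔT = Q/(ṁ·Cp) = 8820/(168×2.41) = 21.784 K
T_out = 166 + 21.784 = 187.78 °C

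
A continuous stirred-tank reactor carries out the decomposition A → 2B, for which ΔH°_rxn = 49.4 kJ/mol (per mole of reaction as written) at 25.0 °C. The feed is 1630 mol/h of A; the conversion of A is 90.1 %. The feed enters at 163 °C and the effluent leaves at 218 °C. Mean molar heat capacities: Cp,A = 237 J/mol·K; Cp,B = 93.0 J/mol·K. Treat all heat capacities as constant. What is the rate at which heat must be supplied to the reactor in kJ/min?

Q_in = 1320 kJ/min

Extent of reaction ξ = 0.901 × 1630 = 1468.6 mol/h
Reaction term: ξ·ΔH°_rxn = 1468.6 × 49.4 = 72550 kJ/h
Sensible, feed 163→25 °C: -53311 kJ/h
Outlet flows (mol/h): A 161.37, B 2937.3
Sensible, products 25→218 °C: 60102 kJ/h
Q = ΔH = 79342 kJ/h = 22.039 kW
Heat supplied = 1322.4 kJ/min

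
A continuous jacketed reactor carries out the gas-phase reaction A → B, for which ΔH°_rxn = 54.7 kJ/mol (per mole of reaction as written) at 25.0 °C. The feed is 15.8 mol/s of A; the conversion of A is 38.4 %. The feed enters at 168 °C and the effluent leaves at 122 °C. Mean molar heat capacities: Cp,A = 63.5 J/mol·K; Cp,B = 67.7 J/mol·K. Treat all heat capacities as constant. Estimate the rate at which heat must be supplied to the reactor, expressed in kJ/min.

Extent of reaction ξ = 0.384 × 15.8 = 6.0672 mol/s
Reaction term: ξ·ΔH°_rxn = 6.0672 × 54.7 = 331.88 kJ/s
Sensible, feed 168→25 °C: -143.47 kJ/s
Outlet flows (mol/s): A 9.7328, B 6.0672
Sensible, products 25→122 °C: 99.792 kJ/s
Q = ΔH = 288.2 kJ/s = 288.2 kW
Heat supplied = 17292 kJ/min

Q_in = 17300 kJ/min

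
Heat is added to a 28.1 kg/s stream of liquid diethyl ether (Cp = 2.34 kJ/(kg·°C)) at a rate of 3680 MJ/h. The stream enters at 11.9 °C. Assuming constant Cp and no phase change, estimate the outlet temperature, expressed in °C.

T_out = 27.4 °C

Q = 3680 MJ/h = 1022.2 kJ/s
ΔT = Q/(ṁ·Cp) = 1022.2/(28.1×2.34) = 15.546 K
T_out = 11.9 + 15.546 = 27.446 °C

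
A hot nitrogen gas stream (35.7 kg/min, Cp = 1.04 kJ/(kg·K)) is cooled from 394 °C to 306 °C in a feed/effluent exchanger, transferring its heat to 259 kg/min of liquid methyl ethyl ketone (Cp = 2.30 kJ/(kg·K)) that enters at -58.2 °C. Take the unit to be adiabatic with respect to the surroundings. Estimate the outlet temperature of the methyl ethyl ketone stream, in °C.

Heat released by hot stream: Q = 35.7 × 1.04 × (394 − 306) = 3267.3 kJ/min
Energy balance on cold side (adiabatic exchanger): Q = ṁ_c·Cp_c·(T_c,out − T_c,in)
T_c,out = -58.2 + 3267.3/(259 × 2.30) = -52.715 °C

T_c,out = -52.7 °C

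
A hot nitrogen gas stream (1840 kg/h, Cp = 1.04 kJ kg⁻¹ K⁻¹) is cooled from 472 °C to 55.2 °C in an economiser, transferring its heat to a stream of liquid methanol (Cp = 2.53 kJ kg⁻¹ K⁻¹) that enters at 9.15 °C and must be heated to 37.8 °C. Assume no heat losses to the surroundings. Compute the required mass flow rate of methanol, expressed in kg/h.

ṁ_c = 11000 kg/h

Heat released by hot stream: Q = 1840 × 1.04 × (472 − 55.2) = 797590 kJ/h
Energy balance on cold side (adiabatic exchanger): Q = ṁ_c·Cp_c·(T_c,out − T_c,in)
ṁ_c = 797590 / [2.53 × (37.8 − 9.15)] = 11004 kg/h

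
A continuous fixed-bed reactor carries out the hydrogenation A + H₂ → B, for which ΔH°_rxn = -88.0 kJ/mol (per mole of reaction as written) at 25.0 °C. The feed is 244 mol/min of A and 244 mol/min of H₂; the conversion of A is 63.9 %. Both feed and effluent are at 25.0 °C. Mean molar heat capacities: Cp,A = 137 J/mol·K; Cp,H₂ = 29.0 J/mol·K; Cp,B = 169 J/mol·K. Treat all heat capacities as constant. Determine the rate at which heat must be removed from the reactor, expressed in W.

Extent of reaction ξ = 0.639 × 244 = 155.92 mol/min
Reaction term: ξ·ΔH°_rxn = 155.92 × -88.0 = -13721 kJ/min
Q = ΔH = -13721 kJ/min = -228.68 kW
Heat removed = 228680 W

Q_out = 229000 W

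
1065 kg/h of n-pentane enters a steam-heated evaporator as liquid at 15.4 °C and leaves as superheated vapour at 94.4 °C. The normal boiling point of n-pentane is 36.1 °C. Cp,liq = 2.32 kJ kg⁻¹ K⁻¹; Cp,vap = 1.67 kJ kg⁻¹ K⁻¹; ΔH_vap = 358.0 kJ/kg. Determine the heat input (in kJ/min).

liquid 15.4→36.1 °C: 48.024 kJ/kg
vaporisation at 36.1 °C: 358 kJ/kg
vapour 36.1→94.4 °C: 97.361 kJ/kg
Δh = 48.024 + 358 + 97.361 = 503.38 kJ/kg
Q = ṁ·Δh = 1065 kg/h × 503.38 kJ/kg = 536110 kJ/h
|Q| = 148.92 kW = 8935.1 kJ/min

Q = 8940 kJ/min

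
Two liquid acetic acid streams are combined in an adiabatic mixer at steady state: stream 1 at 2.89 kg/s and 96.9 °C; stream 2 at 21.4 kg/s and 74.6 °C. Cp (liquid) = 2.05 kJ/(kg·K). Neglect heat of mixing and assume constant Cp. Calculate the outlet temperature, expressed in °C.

T_out = 77.3 °C

No heat crosses the boundary, so H_out = H_in.
T_out = Σ ṁᵢCp,ᵢTᵢ / Σ ṁᵢCp,ᵢ
      = 3846.8 / 49.794 = 77.253 °C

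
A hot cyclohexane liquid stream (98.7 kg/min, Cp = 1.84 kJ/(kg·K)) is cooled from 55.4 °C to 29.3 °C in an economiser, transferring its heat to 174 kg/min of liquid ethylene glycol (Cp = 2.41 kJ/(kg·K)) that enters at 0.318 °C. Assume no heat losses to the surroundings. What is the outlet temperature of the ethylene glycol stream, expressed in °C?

T_c,out = 11.6 °C

Heat released by hot stream: Q = 98.7 × 1.84 × (55.4 − 29.3) = 4740 kJ/min
Energy balance on cold side (adiabatic exchanger): Q = ṁ_c·Cp_c·(T_c,out − T_c,in)
T_c,out = 0.318 + 4740/(174 × 2.41) = 11.621 °C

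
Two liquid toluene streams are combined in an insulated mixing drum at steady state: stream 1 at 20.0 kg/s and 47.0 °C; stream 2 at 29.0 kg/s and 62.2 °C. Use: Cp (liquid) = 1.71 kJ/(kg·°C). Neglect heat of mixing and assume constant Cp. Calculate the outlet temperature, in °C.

T_out = 56.0 °C

Energy balance with Q = 0: Σ ṁᵢCp,ᵢ(T_out − Tᵢ) = 0
T_out = Σ ṁᵢCp,ᵢTᵢ / Σ ṁᵢCp,ᵢ
      = 4691.9 / 83.79 = 55.996 °C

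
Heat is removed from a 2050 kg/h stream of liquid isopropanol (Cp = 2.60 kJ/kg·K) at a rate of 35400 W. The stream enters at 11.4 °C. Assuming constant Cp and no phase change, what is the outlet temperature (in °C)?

T_out = -12.5 °C

Q = 35400 W = 127440 kJ/h
ΔT = Q/(ṁ·Cp) = 127440/(2050×2.60) = 23.91 K
T_out = 11.4 − 23.91 = -12.51 °C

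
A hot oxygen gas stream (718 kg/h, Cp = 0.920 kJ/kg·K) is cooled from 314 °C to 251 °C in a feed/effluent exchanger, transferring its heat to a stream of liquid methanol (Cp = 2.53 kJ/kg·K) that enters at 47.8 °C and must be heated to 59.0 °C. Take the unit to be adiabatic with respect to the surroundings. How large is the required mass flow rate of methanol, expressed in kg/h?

Heat released by hot stream: Q = 718 × 0.920 × (314 − 251) = 41615 kJ/h
Energy balance on cold side (adiabatic exchanger): Q = ṁ_c·Cp_c·(T_c,out − T_c,in)
ṁ_c = 41615 / [2.53 × (59.0 − 47.8)] = 1468.6 kg/h

ṁ_c = 1470 kg/h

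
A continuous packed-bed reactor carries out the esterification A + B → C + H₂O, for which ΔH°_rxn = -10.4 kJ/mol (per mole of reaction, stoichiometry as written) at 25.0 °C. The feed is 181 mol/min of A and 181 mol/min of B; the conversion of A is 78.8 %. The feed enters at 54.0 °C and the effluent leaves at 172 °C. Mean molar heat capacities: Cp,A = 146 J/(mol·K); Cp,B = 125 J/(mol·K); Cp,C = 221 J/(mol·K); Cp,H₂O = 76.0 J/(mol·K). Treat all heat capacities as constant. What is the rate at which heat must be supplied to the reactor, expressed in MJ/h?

Extent of reaction ξ = 0.788 × 181 = 142.63 mol/min
Reaction term: ξ·ΔH°_rxn = 142.63 × -10.4 = -1483.3 kJ/min
Sensible, feed 54.0→25 °C: -1422.5 kJ/min
Outlet flows (mol/min): A 38.372, B 38.372, C 142.63, H₂O 142.63
Sensible, products 25→172 °C: 7755.6 kJ/min
Q = ΔH = 4849.8 kJ/min = 80.83 kW
Heat supplied = 290.99 MJ/h

Q_in = 291 MJ/h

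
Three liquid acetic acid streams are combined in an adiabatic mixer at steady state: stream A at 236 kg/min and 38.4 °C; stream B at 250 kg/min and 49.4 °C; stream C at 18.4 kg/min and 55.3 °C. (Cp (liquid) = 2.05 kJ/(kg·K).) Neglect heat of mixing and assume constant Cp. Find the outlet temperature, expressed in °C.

No heat crosses the boundary, so H_out = H_in.
T_out = Σ ṁᵢCp,ᵢTᵢ / Σ ṁᵢCp,ᵢ
      = 45981 / 1034 = 44.469 °C

T_out = 44.5 °C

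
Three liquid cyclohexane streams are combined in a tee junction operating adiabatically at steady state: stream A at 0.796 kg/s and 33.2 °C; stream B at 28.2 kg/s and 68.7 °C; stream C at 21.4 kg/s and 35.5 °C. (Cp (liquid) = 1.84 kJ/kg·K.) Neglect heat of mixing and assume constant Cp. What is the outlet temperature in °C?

No heat crosses the boundary, so H_out = H_in.
T_out = Σ ṁᵢCp,ᵢTᵢ / Σ ṁᵢCp,ᵢ
      = 5011.2 / 92.729 = 54.041 °C

T_out = 54.0 °C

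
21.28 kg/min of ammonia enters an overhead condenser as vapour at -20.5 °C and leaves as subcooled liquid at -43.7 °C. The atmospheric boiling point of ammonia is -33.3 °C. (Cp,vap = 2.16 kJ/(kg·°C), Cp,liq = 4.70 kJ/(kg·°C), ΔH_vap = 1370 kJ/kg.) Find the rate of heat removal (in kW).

vapour -20.5→-33.3 °C: -27.648 kJ/kg
condensation at -33.3 °C: -1370 kJ/kg
liquid -33.3→-43.7 °C: -48.88 kJ/kg
Δh = -27.648 + -1370 + -48.88 = -1446.5 kJ/kg
Q = ṁ·Δh = 21.28 kg/min × -1446.5 kJ/kg = -30782 kJ/min
|Q| = 513.04 kW

Q_c = 513 kW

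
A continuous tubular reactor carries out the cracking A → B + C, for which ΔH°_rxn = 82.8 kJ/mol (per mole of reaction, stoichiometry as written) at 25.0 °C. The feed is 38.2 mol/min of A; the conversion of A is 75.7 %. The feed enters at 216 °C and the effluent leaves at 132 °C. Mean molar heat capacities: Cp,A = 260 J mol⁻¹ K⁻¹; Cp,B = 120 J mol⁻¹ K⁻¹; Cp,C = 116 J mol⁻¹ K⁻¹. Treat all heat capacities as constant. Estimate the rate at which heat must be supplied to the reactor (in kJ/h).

Q_in = 89100 kJ/h

Extent of reaction ξ = 0.757 × 38.2 = 28.917 mol/min
Reaction term: ξ·ΔH°_rxn = 28.917 × 82.8 = 2394.4 kJ/min
Sensible, feed 216→25 °C: -1897 kJ/min
Outlet flows (mol/min): A 9.2826, B 28.917, C 28.917
Sensible, products 25→132 °C: 988.46 kJ/min
Q = ΔH = 1485.8 kJ/min = 24.764 kW
Heat supplied = 89149 kJ/h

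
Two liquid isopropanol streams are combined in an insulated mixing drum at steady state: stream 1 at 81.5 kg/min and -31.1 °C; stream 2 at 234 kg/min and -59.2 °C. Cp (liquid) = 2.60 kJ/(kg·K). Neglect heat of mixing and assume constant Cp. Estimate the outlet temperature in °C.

No heat crosses the boundary, so H_out = H_in.
T_out = Σ ṁᵢCp,ᵢTᵢ / Σ ṁᵢCp,ᵢ
      = -42607 / 820.3 = -51.941 °C

T_out = -51.9 °C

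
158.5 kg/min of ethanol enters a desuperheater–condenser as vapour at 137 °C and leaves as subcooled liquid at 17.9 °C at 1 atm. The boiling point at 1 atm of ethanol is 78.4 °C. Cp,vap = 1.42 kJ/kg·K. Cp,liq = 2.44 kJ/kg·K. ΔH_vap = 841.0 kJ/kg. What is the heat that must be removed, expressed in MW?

Q_c = 2.83 MW

vapour 137→78.4 °C: -83.212 kJ/kg
condensation at 78.4 °C: -841 kJ/kg
liquid 78.4→17.9 °C: -147.62 kJ/kg
Δh = -83.212 + -841 + -147.62 = -1071.8 kJ/kg
Q = ṁ·Δh = 158.5 kg/min × -1071.8 kJ/kg = -169890 kJ/min
|Q| = 2831.4 kW = 2.8314 MW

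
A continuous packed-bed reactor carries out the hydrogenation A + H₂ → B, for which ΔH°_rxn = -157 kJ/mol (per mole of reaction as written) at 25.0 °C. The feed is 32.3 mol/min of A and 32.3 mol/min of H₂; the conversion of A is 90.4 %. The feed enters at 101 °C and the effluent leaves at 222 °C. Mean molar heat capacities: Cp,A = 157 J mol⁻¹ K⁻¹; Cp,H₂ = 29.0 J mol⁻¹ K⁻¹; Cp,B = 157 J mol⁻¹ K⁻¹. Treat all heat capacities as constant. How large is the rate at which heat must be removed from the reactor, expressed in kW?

Extent of reaction ξ = 0.904 × 32.3 = 29.199 mol/min
Reaction term: ξ·ΔH°_rxn = 29.199 × -157 = -4584.3 kJ/min
Sensible, feed 101→25 °C: -456.59 kJ/min
Outlet flows (mol/min): A 3.1008, H₂ 3.1008, B 29.199
Sensible, products 25→222 °C: 1016.7 kJ/min
Q = ΔH = -4024.1 kJ/min = -67.069 kW
Heat removed = 67.069 kW

Q_out = 67.1 kW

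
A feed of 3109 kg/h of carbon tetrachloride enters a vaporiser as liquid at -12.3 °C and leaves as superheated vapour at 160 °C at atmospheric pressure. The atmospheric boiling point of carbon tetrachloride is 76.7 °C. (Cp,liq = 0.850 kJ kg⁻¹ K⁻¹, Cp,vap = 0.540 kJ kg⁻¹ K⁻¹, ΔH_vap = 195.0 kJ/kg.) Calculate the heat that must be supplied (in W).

Q = 273000 W

liquid -12.3→76.7 °C: 75.65 kJ/kg
vaporisation at 76.7 °C: 195 kJ/kg
vapour 76.7→160 °C: 44.982 kJ/kg
Δh = 75.65 + 195 + 44.982 = 315.63 kJ/kg
Q = ṁ·Δh = 3109 kg/h × 315.63 kJ/kg = 981300 kJ/h
|Q| = 272.58 kW = 272580 W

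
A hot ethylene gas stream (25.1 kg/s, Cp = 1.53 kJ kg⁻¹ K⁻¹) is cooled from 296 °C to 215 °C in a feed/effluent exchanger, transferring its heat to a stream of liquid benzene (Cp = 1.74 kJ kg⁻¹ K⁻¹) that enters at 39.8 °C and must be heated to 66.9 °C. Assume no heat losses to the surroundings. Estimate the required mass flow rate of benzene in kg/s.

ṁ_c = 66.0 kg/s

Heat released by hot stream: Q = 25.1 × 1.53 × (296 − 215) = 3110.6 kJ/s
Energy balance on cold side (adiabatic exchanger): Q = ṁ_c·Cp_c·(T_c,out − T_c,in)
ṁ_c = 3110.6 / [1.74 × (66.9 − 39.8)] = 65.968 kg/s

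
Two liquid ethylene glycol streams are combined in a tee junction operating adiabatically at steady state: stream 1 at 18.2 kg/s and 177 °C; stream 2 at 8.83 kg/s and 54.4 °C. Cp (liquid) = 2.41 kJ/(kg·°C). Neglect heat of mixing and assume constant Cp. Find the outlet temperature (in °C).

T_out = 137 °C

Adiabatic, steady state ⇒ Σ ṁᵢCp,ᵢ(T_out − Tᵢ) = 0
T_out = Σ ṁᵢCp,ᵢTᵢ / Σ ṁᵢCp,ᵢ
      = 8921.2 / 65.142 = 136.95 °C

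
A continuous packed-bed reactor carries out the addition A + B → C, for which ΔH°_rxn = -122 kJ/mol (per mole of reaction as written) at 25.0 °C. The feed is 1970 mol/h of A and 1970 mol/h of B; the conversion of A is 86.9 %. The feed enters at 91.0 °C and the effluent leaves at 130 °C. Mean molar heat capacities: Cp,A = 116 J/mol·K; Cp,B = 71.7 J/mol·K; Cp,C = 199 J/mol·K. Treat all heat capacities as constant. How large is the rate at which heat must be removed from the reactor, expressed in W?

Q_out = 53400 W

Extent of reaction ξ = 0.869 × 1970 = 1711.9 mol/h
Reaction term: ξ·ΔH°_rxn = 1711.9 × -122 = -208860 kJ/h
Sensible, feed 91.0→25 °C: -24405 kJ/h
Outlet flows (mol/h): A 258.07, B 258.07, C 1711.9
Sensible, products 25→130 °C: 40857 kJ/h
Q = ΔH = -192400 kJ/h = -53.445 kW
Heat removed = 53445 W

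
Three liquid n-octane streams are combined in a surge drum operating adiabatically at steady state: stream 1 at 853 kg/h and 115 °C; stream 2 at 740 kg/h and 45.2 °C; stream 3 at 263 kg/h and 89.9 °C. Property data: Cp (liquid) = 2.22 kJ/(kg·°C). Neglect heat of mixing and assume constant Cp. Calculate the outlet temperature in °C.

Energy balance with Q = 0: Σ ṁᵢCp,ᵢ(T_out − Tᵢ) = 0
Σ ṁᵢCp,ᵢTᵢ = 853×2.22×115 + 740×2.22×45.2 + 263×2.22×89.9 = 344510
Σ ṁᵢCp,ᵢ = 853×2.22 + 740×2.22 + 263×2.22 = 4120.3
T_out = 344510 / 4120.3 = 83.614 °C

T_out = 83.6 °C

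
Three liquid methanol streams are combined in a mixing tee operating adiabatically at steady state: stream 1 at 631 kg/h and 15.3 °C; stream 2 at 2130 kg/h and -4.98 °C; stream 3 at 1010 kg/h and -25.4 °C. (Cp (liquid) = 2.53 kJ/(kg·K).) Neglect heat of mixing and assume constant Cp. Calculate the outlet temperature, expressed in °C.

T_out = -7.06 °C

Adiabatic, steady state ⇒ Σ ṁᵢCp,ᵢ(T_out − Tᵢ) = 0
Σ ṁᵢCp,ᵢTᵢ = 631×2.53×15.3 + 2130×2.53×-4.98 + 1010×2.53×-25.4 = -67316
Σ ṁᵢCp,ᵢ = 631×2.53 + 2130×2.53 + 1010×2.53 = 9540.6
T_out = -67316 / 9540.6 = -7.0557 °C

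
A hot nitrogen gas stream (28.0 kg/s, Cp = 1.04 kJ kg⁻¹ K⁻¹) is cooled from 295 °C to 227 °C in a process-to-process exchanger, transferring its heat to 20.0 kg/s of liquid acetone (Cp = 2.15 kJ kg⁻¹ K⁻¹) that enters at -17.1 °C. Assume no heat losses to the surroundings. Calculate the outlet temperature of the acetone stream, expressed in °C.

T_c,out = 29.0 °C

Heat released by hot stream: Q = 28.0 × 1.04 × (295 − 227) = 1980.2 kJ/s
Energy balance on cold side (adiabatic exchanger): Q = ṁ_c·Cp_c·(T_c,out − T_c,in)
T_c,out = -17.1 + 1980.2/(20.0 × 2.15) = 28.95 °C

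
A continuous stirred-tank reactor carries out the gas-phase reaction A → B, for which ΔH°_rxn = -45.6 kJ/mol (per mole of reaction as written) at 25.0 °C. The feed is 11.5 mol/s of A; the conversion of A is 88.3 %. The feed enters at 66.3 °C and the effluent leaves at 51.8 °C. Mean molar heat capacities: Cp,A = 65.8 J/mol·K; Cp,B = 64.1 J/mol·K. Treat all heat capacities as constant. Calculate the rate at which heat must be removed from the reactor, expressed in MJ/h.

Extent of reaction ξ = 0.883 × 11.5 = 10.155 mol/s
Reaction term: ξ·ΔH°_rxn = 10.155 × -45.6 = -463.05 kJ/s
Sensible, feed 66.3→25 °C: -31.252 kJ/s
Outlet flows (mol/s): A 1.3455, B 10.155
Sensible, products 25→51.8 °C: 19.817 kJ/s
Q = ΔH = -474.48 kJ/s = -474.48 kW
Heat removed = 1708.1 MJ/h

Q_out = 1710 MJ/h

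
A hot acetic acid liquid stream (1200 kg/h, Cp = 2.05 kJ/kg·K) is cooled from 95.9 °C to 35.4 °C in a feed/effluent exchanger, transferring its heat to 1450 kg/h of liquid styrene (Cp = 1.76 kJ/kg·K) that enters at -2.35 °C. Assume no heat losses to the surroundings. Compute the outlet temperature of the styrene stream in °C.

Heat released by hot stream: Q = 1200 × 2.05 × (95.9 − 35.4) = 148830 kJ/h
Energy balance on cold side (adiabatic exchanger): Q = ṁ_c·Cp_c·(T_c,out − T_c,in)
T_c,out = -2.35 + 148830/(1450 × 1.76) = 55.969 °C

T_c,out = 56.0 °C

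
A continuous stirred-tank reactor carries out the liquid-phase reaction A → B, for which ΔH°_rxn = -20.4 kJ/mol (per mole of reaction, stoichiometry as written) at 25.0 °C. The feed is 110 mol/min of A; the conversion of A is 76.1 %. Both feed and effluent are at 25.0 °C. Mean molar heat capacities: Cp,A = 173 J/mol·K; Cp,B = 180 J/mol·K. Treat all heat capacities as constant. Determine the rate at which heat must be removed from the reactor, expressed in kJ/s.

Q_out = 28.5 kJ/s

Extent of reaction ξ = 0.761 × 110 = 83.71 mol/min
Reaction term: ξ·ΔH°_rxn = 83.71 × -20.4 = -1707.7 kJ/min
Q = ΔH = -1707.7 kJ/min = -28.461 kW
Heat removed = 28.461 kJ/s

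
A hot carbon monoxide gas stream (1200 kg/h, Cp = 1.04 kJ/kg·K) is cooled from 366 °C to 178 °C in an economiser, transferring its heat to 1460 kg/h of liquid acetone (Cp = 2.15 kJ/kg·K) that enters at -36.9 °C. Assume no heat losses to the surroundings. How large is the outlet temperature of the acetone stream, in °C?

T_c,out = 37.8 °C

Heat released by hot stream: Q = 1200 × 1.04 × (366 − 178) = 234620 kJ/h
Energy balance on cold side (adiabatic exchanger): Q = ṁ_c·Cp_c·(T_c,out − T_c,in)
T_c,out = -36.9 + 234620/(1460 × 2.15) = 37.845 °C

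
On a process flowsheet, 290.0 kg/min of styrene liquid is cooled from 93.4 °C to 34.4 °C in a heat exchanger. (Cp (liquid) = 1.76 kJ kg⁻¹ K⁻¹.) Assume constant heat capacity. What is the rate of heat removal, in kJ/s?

Q_c = 502 kJ/s

Q = ṁ·Cp·ΔT = 290.0 × 1.76 × (34.4 − 93.4) = -30114 kJ/min
Converting: 30114 / 60 s = 501.89 kW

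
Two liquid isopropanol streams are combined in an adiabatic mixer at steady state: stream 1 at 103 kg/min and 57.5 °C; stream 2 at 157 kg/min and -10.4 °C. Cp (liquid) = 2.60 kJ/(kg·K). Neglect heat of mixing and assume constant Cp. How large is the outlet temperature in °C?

T_out = 16.5 °C

Adiabatic, steady state ⇒ Σ ṁᵢCp,ᵢ(T_out − Tᵢ) = 0
T_out = Σ ṁᵢCp,ᵢTᵢ / Σ ṁᵢCp,ᵢ
      = 11153 / 676 = 16.499 °C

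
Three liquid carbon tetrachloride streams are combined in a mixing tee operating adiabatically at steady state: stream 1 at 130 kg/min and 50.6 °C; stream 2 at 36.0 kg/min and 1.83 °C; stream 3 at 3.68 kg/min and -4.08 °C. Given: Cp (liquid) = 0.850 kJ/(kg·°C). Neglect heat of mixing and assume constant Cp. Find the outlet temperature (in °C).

Energy balance with Q = 0: Σ ṁᵢCp,ᵢ(T_out − Tᵢ) = 0
T_out = Σ ṁᵢCp,ᵢTᵢ / Σ ṁᵢCp,ᵢ
      = 5634.5 / 144.23 = 39.067 °C

T_out = 39.1 °C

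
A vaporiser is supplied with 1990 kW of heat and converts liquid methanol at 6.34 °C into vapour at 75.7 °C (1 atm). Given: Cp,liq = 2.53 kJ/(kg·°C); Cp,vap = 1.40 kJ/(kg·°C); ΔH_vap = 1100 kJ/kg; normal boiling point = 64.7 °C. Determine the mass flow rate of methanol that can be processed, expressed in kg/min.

ṁ = 94.5 kg/min

Δh = 2.53×(64.7−6.34) + 1100 + 1.40×(75.7−64.7) = 1263.1 kJ/kg
Q = 1990 kW = 1990 kJ/s = 119400 kJ/min
ṁ = Q/Δh = 119400 / 1263.1 = 94.533 kg/min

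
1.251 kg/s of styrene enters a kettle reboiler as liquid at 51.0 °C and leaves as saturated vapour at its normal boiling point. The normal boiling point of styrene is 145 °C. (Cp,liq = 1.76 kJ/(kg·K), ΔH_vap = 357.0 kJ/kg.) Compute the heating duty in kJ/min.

liquid 51.0→145 °C: 165.44 kJ/kg
vaporisation at 145 °C: 357 kJ/kg
Δh = 165.44 + 357 = 522.44 kJ/kg
Q = ṁ·Δh = 1.251 kg/s × 522.44 kJ/kg = 653.57 kJ/s
|Q| = 653.57 kW = 39214 kJ/min

Q = 39200 kJ/min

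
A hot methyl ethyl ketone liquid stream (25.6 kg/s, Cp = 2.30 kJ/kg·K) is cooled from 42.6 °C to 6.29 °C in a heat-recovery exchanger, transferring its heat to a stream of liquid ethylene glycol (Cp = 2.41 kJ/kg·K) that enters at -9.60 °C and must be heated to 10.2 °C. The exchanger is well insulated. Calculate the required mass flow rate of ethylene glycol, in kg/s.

ṁ_c = 44.8 kg/s

Heat released by hot stream: Q = 25.6 × 2.30 × (42.6 − 6.29) = 2137.9 kJ/s
Energy balance on cold side (adiabatic exchanger): Q = ṁ_c·Cp_c·(T_c,out − T_c,in)
ṁ_c = 2137.9 / [2.41 × (10.2 − -9.60)] = 44.803 kg/s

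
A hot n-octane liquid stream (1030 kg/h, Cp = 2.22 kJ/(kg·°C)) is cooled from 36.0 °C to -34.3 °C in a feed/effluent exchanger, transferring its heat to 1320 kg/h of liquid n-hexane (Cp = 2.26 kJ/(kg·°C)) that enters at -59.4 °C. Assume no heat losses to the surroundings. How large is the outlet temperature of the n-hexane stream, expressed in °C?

T_c,out = -5.52 °C

Heat released by hot stream: Q = 1030 × 2.22 × (36.0 − -34.3) = 160750 kJ/h
Energy balance on cold side (adiabatic exchanger): Q = ṁ_c·Cp_c·(T_c,out − T_c,in)
T_c,out = -59.4 + 160750/(1320 × 2.26) = -5.5156 °C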